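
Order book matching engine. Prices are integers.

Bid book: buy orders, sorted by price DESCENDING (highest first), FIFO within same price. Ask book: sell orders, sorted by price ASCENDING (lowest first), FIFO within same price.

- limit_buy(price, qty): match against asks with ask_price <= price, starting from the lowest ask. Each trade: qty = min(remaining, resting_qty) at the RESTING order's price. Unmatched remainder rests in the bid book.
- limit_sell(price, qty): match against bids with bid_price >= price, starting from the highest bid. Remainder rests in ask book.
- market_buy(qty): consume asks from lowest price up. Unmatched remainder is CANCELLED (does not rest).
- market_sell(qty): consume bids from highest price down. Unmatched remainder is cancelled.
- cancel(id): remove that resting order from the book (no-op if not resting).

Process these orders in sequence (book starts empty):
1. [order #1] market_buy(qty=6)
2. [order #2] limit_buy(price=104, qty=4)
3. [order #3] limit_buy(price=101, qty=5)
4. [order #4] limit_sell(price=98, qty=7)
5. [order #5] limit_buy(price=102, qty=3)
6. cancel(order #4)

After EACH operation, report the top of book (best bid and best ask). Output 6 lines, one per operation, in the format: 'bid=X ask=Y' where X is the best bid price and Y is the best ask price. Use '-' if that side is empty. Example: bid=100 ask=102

After op 1 [order #1] market_buy(qty=6): fills=none; bids=[-] asks=[-]
After op 2 [order #2] limit_buy(price=104, qty=4): fills=none; bids=[#2:4@104] asks=[-]
After op 3 [order #3] limit_buy(price=101, qty=5): fills=none; bids=[#2:4@104 #3:5@101] asks=[-]
After op 4 [order #4] limit_sell(price=98, qty=7): fills=#2x#4:4@104 #3x#4:3@101; bids=[#3:2@101] asks=[-]
After op 5 [order #5] limit_buy(price=102, qty=3): fills=none; bids=[#5:3@102 #3:2@101] asks=[-]
After op 6 cancel(order #4): fills=none; bids=[#5:3@102 #3:2@101] asks=[-]

Answer: bid=- ask=-
bid=104 ask=-
bid=104 ask=-
bid=101 ask=-
bid=102 ask=-
bid=102 ask=-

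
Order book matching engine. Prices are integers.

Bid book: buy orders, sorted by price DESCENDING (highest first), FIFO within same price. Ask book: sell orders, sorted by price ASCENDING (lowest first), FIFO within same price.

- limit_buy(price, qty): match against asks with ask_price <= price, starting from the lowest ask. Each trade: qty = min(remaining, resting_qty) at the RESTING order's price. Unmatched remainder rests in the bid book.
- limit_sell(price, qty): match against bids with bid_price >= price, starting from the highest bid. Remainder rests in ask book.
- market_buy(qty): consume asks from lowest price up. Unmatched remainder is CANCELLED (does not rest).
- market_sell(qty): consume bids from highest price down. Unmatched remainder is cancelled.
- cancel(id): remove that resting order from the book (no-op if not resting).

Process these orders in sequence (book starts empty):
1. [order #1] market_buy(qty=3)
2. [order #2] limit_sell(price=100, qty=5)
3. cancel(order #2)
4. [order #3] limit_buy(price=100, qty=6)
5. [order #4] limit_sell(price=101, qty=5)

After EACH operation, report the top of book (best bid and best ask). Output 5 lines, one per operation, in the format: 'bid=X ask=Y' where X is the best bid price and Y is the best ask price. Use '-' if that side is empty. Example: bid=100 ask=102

After op 1 [order #1] market_buy(qty=3): fills=none; bids=[-] asks=[-]
After op 2 [order #2] limit_sell(price=100, qty=5): fills=none; bids=[-] asks=[#2:5@100]
After op 3 cancel(order #2): fills=none; bids=[-] asks=[-]
After op 4 [order #3] limit_buy(price=100, qty=6): fills=none; bids=[#3:6@100] asks=[-]
After op 5 [order #4] limit_sell(price=101, qty=5): fills=none; bids=[#3:6@100] asks=[#4:5@101]

Answer: bid=- ask=-
bid=- ask=100
bid=- ask=-
bid=100 ask=-
bid=100 ask=101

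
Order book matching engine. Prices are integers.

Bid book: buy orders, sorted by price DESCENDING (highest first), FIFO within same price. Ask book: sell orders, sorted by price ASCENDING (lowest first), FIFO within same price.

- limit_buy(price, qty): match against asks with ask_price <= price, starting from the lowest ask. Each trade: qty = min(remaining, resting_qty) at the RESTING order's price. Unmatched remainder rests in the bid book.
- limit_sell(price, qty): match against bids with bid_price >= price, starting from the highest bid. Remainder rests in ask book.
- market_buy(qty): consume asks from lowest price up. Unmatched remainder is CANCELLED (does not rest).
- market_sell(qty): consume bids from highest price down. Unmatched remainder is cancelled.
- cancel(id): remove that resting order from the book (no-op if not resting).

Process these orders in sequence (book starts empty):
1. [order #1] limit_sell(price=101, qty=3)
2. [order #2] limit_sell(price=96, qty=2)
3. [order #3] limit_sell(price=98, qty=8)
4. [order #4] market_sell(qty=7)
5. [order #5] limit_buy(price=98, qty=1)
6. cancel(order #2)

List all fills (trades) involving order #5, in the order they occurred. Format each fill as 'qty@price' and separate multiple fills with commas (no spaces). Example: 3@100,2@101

After op 1 [order #1] limit_sell(price=101, qty=3): fills=none; bids=[-] asks=[#1:3@101]
After op 2 [order #2] limit_sell(price=96, qty=2): fills=none; bids=[-] asks=[#2:2@96 #1:3@101]
After op 3 [order #3] limit_sell(price=98, qty=8): fills=none; bids=[-] asks=[#2:2@96 #3:8@98 #1:3@101]
After op 4 [order #4] market_sell(qty=7): fills=none; bids=[-] asks=[#2:2@96 #3:8@98 #1:3@101]
After op 5 [order #5] limit_buy(price=98, qty=1): fills=#5x#2:1@96; bids=[-] asks=[#2:1@96 #3:8@98 #1:3@101]
After op 6 cancel(order #2): fills=none; bids=[-] asks=[#3:8@98 #1:3@101]

Answer: 1@96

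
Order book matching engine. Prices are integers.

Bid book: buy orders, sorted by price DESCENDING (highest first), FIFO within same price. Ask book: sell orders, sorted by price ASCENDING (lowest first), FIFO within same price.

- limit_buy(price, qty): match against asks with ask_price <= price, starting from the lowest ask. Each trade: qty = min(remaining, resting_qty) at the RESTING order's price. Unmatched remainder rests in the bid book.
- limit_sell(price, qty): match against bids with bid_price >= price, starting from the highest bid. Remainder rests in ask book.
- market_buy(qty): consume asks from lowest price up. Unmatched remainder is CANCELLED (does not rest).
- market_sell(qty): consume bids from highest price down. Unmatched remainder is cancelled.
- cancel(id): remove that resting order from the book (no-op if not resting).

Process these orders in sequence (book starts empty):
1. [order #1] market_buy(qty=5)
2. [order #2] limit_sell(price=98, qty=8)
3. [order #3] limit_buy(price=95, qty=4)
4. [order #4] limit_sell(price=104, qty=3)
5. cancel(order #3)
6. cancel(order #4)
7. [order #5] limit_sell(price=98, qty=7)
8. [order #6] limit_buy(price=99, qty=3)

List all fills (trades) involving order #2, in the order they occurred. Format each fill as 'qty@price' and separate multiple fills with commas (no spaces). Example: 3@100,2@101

After op 1 [order #1] market_buy(qty=5): fills=none; bids=[-] asks=[-]
After op 2 [order #2] limit_sell(price=98, qty=8): fills=none; bids=[-] asks=[#2:8@98]
After op 3 [order #3] limit_buy(price=95, qty=4): fills=none; bids=[#3:4@95] asks=[#2:8@98]
After op 4 [order #4] limit_sell(price=104, qty=3): fills=none; bids=[#3:4@95] asks=[#2:8@98 #4:3@104]
After op 5 cancel(order #3): fills=none; bids=[-] asks=[#2:8@98 #4:3@104]
After op 6 cancel(order #4): fills=none; bids=[-] asks=[#2:8@98]
After op 7 [order #5] limit_sell(price=98, qty=7): fills=none; bids=[-] asks=[#2:8@98 #5:7@98]
After op 8 [order #6] limit_buy(price=99, qty=3): fills=#6x#2:3@98; bids=[-] asks=[#2:5@98 #5:7@98]

Answer: 3@98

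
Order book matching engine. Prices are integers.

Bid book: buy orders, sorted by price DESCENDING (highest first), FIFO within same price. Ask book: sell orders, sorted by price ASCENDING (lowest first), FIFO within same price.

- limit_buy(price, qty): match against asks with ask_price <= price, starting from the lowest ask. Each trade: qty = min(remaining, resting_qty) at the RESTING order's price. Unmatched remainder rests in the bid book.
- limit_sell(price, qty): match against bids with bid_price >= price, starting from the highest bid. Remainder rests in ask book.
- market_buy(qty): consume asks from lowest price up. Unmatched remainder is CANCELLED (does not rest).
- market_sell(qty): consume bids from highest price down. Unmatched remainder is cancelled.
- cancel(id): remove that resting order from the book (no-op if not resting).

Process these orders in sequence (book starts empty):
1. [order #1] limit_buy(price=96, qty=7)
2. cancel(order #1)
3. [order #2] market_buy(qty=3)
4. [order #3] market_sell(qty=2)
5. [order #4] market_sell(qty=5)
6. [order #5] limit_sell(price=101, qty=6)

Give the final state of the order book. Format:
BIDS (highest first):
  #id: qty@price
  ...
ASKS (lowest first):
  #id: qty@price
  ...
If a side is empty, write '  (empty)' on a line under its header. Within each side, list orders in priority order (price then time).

After op 1 [order #1] limit_buy(price=96, qty=7): fills=none; bids=[#1:7@96] asks=[-]
After op 2 cancel(order #1): fills=none; bids=[-] asks=[-]
After op 3 [order #2] market_buy(qty=3): fills=none; bids=[-] asks=[-]
After op 4 [order #3] market_sell(qty=2): fills=none; bids=[-] asks=[-]
After op 5 [order #4] market_sell(qty=5): fills=none; bids=[-] asks=[-]
After op 6 [order #5] limit_sell(price=101, qty=6): fills=none; bids=[-] asks=[#5:6@101]

Answer: BIDS (highest first):
  (empty)
ASKS (lowest first):
  #5: 6@101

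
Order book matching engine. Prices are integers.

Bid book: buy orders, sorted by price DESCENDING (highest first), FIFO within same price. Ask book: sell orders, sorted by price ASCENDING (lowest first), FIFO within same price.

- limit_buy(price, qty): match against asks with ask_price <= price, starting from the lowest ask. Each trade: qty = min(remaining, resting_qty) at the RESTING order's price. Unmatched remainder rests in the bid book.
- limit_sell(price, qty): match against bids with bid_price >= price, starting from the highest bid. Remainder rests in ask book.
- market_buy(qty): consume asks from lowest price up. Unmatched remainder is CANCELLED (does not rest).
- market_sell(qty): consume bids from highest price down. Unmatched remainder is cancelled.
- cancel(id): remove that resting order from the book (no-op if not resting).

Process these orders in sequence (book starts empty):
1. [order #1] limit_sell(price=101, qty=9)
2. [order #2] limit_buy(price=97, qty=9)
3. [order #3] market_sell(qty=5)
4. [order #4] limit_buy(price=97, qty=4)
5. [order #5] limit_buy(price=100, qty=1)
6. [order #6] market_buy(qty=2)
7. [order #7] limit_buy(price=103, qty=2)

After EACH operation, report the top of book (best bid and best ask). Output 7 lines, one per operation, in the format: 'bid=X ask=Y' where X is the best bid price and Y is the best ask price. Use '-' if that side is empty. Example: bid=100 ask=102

After op 1 [order #1] limit_sell(price=101, qty=9): fills=none; bids=[-] asks=[#1:9@101]
After op 2 [order #2] limit_buy(price=97, qty=9): fills=none; bids=[#2:9@97] asks=[#1:9@101]
After op 3 [order #3] market_sell(qty=5): fills=#2x#3:5@97; bids=[#2:4@97] asks=[#1:9@101]
After op 4 [order #4] limit_buy(price=97, qty=4): fills=none; bids=[#2:4@97 #4:4@97] asks=[#1:9@101]
After op 5 [order #5] limit_buy(price=100, qty=1): fills=none; bids=[#5:1@100 #2:4@97 #4:4@97] asks=[#1:9@101]
After op 6 [order #6] market_buy(qty=2): fills=#6x#1:2@101; bids=[#5:1@100 #2:4@97 #4:4@97] asks=[#1:7@101]
After op 7 [order #7] limit_buy(price=103, qty=2): fills=#7x#1:2@101; bids=[#5:1@100 #2:4@97 #4:4@97] asks=[#1:5@101]

Answer: bid=- ask=101
bid=97 ask=101
bid=97 ask=101
bid=97 ask=101
bid=100 ask=101
bid=100 ask=101
bid=100 ask=101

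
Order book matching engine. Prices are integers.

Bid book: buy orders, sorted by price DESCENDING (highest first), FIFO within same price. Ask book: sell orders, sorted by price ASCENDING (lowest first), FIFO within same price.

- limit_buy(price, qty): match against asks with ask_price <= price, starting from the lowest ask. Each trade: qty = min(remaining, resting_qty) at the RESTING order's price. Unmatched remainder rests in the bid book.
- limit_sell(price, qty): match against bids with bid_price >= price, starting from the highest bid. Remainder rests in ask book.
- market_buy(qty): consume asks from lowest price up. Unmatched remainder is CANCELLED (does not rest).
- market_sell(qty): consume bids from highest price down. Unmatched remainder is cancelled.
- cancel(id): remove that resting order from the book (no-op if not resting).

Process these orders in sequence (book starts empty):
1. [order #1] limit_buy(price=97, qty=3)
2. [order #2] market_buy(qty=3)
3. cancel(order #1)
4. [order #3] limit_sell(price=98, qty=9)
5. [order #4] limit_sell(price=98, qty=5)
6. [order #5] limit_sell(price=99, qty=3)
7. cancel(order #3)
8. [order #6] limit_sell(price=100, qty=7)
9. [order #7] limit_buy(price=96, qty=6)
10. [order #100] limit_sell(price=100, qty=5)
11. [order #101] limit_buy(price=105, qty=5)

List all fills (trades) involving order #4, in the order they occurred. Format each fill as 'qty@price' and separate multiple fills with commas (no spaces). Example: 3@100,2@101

After op 1 [order #1] limit_buy(price=97, qty=3): fills=none; bids=[#1:3@97] asks=[-]
After op 2 [order #2] market_buy(qty=3): fills=none; bids=[#1:3@97] asks=[-]
After op 3 cancel(order #1): fills=none; bids=[-] asks=[-]
After op 4 [order #3] limit_sell(price=98, qty=9): fills=none; bids=[-] asks=[#3:9@98]
After op 5 [order #4] limit_sell(price=98, qty=5): fills=none; bids=[-] asks=[#3:9@98 #4:5@98]
After op 6 [order #5] limit_sell(price=99, qty=3): fills=none; bids=[-] asks=[#3:9@98 #4:5@98 #5:3@99]
After op 7 cancel(order #3): fills=none; bids=[-] asks=[#4:5@98 #5:3@99]
After op 8 [order #6] limit_sell(price=100, qty=7): fills=none; bids=[-] asks=[#4:5@98 #5:3@99 #6:7@100]
After op 9 [order #7] limit_buy(price=96, qty=6): fills=none; bids=[#7:6@96] asks=[#4:5@98 #5:3@99 #6:7@100]
After op 10 [order #100] limit_sell(price=100, qty=5): fills=none; bids=[#7:6@96] asks=[#4:5@98 #5:3@99 #6:7@100 #100:5@100]
After op 11 [order #101] limit_buy(price=105, qty=5): fills=#101x#4:5@98; bids=[#7:6@96] asks=[#5:3@99 #6:7@100 #100:5@100]

Answer: 5@98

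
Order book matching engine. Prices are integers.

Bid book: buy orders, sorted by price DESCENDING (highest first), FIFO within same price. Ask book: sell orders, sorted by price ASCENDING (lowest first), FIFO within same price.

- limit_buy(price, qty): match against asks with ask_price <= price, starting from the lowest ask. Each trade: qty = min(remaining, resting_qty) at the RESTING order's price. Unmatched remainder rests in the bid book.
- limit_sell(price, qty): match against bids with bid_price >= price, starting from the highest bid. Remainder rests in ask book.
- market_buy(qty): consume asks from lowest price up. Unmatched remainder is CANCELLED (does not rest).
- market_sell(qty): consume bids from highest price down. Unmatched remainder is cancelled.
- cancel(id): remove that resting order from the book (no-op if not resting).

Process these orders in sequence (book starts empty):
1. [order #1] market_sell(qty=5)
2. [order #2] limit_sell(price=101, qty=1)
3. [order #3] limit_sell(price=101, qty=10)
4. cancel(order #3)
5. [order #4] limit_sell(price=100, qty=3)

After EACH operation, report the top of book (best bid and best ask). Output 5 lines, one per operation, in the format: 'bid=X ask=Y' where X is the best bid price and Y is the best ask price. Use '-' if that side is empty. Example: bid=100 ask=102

Answer: bid=- ask=-
bid=- ask=101
bid=- ask=101
bid=- ask=101
bid=- ask=100

Derivation:
After op 1 [order #1] market_sell(qty=5): fills=none; bids=[-] asks=[-]
After op 2 [order #2] limit_sell(price=101, qty=1): fills=none; bids=[-] asks=[#2:1@101]
After op 3 [order #3] limit_sell(price=101, qty=10): fills=none; bids=[-] asks=[#2:1@101 #3:10@101]
After op 4 cancel(order #3): fills=none; bids=[-] asks=[#2:1@101]
After op 5 [order #4] limit_sell(price=100, qty=3): fills=none; bids=[-] asks=[#4:3@100 #2:1@101]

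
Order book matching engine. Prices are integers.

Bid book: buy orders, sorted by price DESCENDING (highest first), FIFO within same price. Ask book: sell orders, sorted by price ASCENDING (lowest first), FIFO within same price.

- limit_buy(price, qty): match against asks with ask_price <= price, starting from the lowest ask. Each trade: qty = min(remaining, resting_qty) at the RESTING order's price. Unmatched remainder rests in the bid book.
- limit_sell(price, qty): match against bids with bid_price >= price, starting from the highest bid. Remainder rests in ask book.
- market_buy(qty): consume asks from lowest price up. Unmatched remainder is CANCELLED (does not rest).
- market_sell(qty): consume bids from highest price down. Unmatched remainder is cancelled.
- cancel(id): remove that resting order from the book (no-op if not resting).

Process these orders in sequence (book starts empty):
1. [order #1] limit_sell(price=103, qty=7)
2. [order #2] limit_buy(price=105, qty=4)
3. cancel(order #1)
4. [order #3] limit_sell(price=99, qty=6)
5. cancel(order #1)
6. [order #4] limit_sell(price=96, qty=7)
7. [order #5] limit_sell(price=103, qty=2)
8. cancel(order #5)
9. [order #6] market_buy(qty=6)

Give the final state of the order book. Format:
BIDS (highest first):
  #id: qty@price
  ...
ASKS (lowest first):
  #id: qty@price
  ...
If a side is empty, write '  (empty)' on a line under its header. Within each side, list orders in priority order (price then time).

Answer: BIDS (highest first):
  (empty)
ASKS (lowest first):
  #4: 1@96
  #3: 6@99

Derivation:
After op 1 [order #1] limit_sell(price=103, qty=7): fills=none; bids=[-] asks=[#1:7@103]
After op 2 [order #2] limit_buy(price=105, qty=4): fills=#2x#1:4@103; bids=[-] asks=[#1:3@103]
After op 3 cancel(order #1): fills=none; bids=[-] asks=[-]
After op 4 [order #3] limit_sell(price=99, qty=6): fills=none; bids=[-] asks=[#3:6@99]
After op 5 cancel(order #1): fills=none; bids=[-] asks=[#3:6@99]
After op 6 [order #4] limit_sell(price=96, qty=7): fills=none; bids=[-] asks=[#4:7@96 #3:6@99]
After op 7 [order #5] limit_sell(price=103, qty=2): fills=none; bids=[-] asks=[#4:7@96 #3:6@99 #5:2@103]
After op 8 cancel(order #5): fills=none; bids=[-] asks=[#4:7@96 #3:6@99]
After op 9 [order #6] market_buy(qty=6): fills=#6x#4:6@96; bids=[-] asks=[#4:1@96 #3:6@99]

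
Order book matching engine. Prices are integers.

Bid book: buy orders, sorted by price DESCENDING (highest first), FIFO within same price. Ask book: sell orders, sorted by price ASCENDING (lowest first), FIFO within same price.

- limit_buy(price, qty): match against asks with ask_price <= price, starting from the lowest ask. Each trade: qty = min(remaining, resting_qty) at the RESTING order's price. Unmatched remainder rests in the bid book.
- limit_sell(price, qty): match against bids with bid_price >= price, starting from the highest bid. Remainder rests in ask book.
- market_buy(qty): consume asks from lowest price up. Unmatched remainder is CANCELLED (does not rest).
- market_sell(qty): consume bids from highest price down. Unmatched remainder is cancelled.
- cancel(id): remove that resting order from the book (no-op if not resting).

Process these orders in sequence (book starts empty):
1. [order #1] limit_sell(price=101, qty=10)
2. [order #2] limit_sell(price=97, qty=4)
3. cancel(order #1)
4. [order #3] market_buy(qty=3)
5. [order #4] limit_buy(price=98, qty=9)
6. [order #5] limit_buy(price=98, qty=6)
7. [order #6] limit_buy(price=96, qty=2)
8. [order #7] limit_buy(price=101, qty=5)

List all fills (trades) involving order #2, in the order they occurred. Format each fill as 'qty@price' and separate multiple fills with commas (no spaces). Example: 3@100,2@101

Answer: 3@97,1@97

Derivation:
After op 1 [order #1] limit_sell(price=101, qty=10): fills=none; bids=[-] asks=[#1:10@101]
After op 2 [order #2] limit_sell(price=97, qty=4): fills=none; bids=[-] asks=[#2:4@97 #1:10@101]
After op 3 cancel(order #1): fills=none; bids=[-] asks=[#2:4@97]
After op 4 [order #3] market_buy(qty=3): fills=#3x#2:3@97; bids=[-] asks=[#2:1@97]
After op 5 [order #4] limit_buy(price=98, qty=9): fills=#4x#2:1@97; bids=[#4:8@98] asks=[-]
After op 6 [order #5] limit_buy(price=98, qty=6): fills=none; bids=[#4:8@98 #5:6@98] asks=[-]
After op 7 [order #6] limit_buy(price=96, qty=2): fills=none; bids=[#4:8@98 #5:6@98 #6:2@96] asks=[-]
After op 8 [order #7] limit_buy(price=101, qty=5): fills=none; bids=[#7:5@101 #4:8@98 #5:6@98 #6:2@96] asks=[-]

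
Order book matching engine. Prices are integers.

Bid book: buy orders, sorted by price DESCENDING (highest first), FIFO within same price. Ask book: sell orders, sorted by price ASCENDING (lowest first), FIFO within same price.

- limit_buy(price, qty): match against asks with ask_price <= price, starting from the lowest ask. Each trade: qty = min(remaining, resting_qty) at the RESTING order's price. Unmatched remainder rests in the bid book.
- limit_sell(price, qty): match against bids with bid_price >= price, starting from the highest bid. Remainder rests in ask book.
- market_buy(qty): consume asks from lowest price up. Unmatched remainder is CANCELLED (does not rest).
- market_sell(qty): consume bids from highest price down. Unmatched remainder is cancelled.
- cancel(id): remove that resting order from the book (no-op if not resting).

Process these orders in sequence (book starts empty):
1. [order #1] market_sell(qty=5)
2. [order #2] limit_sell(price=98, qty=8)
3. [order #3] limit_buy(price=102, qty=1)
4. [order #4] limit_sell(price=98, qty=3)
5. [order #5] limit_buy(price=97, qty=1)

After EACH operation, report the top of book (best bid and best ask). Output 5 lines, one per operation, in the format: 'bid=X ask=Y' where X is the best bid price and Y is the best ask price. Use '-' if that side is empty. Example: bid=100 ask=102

Answer: bid=- ask=-
bid=- ask=98
bid=- ask=98
bid=- ask=98
bid=97 ask=98

Derivation:
After op 1 [order #1] market_sell(qty=5): fills=none; bids=[-] asks=[-]
After op 2 [order #2] limit_sell(price=98, qty=8): fills=none; bids=[-] asks=[#2:8@98]
After op 3 [order #3] limit_buy(price=102, qty=1): fills=#3x#2:1@98; bids=[-] asks=[#2:7@98]
After op 4 [order #4] limit_sell(price=98, qty=3): fills=none; bids=[-] asks=[#2:7@98 #4:3@98]
After op 5 [order #5] limit_buy(price=97, qty=1): fills=none; bids=[#5:1@97] asks=[#2:7@98 #4:3@98]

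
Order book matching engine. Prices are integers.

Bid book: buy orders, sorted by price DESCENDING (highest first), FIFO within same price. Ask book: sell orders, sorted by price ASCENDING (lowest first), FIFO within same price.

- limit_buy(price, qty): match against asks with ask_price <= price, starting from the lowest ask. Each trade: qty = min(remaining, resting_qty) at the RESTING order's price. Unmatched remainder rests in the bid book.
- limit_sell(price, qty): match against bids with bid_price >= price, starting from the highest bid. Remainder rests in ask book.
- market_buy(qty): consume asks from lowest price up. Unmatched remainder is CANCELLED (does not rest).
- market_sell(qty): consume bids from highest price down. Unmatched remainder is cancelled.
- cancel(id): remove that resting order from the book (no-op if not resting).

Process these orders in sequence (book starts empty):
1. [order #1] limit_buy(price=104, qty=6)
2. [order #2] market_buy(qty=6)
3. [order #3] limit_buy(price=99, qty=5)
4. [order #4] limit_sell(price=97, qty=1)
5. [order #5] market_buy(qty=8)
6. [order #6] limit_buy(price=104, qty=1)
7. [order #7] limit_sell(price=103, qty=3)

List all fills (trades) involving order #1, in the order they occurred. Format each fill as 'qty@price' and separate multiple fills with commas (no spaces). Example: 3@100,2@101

After op 1 [order #1] limit_buy(price=104, qty=6): fills=none; bids=[#1:6@104] asks=[-]
After op 2 [order #2] market_buy(qty=6): fills=none; bids=[#1:6@104] asks=[-]
After op 3 [order #3] limit_buy(price=99, qty=5): fills=none; bids=[#1:6@104 #3:5@99] asks=[-]
After op 4 [order #4] limit_sell(price=97, qty=1): fills=#1x#4:1@104; bids=[#1:5@104 #3:5@99] asks=[-]
After op 5 [order #5] market_buy(qty=8): fills=none; bids=[#1:5@104 #3:5@99] asks=[-]
After op 6 [order #6] limit_buy(price=104, qty=1): fills=none; bids=[#1:5@104 #6:1@104 #3:5@99] asks=[-]
After op 7 [order #7] limit_sell(price=103, qty=3): fills=#1x#7:3@104; bids=[#1:2@104 #6:1@104 #3:5@99] asks=[-]

Answer: 1@104,3@104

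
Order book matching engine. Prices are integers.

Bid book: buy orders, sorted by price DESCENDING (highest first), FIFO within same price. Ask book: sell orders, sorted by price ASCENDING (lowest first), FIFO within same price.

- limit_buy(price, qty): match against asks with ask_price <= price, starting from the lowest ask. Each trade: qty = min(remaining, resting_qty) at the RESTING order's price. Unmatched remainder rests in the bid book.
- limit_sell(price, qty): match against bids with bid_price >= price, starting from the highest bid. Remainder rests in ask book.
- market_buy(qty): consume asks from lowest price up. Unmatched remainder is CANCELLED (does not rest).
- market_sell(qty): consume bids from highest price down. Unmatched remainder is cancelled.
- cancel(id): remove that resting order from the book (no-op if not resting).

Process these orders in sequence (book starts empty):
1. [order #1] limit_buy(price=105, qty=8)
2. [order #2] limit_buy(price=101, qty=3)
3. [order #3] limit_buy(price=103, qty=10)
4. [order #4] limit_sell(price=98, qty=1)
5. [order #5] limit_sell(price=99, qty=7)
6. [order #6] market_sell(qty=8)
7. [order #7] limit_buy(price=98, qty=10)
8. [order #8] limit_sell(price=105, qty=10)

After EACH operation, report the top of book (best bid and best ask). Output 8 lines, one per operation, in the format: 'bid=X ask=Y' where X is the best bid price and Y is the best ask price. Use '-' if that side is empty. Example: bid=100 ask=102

Answer: bid=105 ask=-
bid=105 ask=-
bid=105 ask=-
bid=105 ask=-
bid=103 ask=-
bid=103 ask=-
bid=103 ask=-
bid=103 ask=105

Derivation:
After op 1 [order #1] limit_buy(price=105, qty=8): fills=none; bids=[#1:8@105] asks=[-]
After op 2 [order #2] limit_buy(price=101, qty=3): fills=none; bids=[#1:8@105 #2:3@101] asks=[-]
After op 3 [order #3] limit_buy(price=103, qty=10): fills=none; bids=[#1:8@105 #3:10@103 #2:3@101] asks=[-]
After op 4 [order #4] limit_sell(price=98, qty=1): fills=#1x#4:1@105; bids=[#1:7@105 #3:10@103 #2:3@101] asks=[-]
After op 5 [order #5] limit_sell(price=99, qty=7): fills=#1x#5:7@105; bids=[#3:10@103 #2:3@101] asks=[-]
After op 6 [order #6] market_sell(qty=8): fills=#3x#6:8@103; bids=[#3:2@103 #2:3@101] asks=[-]
After op 7 [order #7] limit_buy(price=98, qty=10): fills=none; bids=[#3:2@103 #2:3@101 #7:10@98] asks=[-]
After op 8 [order #8] limit_sell(price=105, qty=10): fills=none; bids=[#3:2@103 #2:3@101 #7:10@98] asks=[#8:10@105]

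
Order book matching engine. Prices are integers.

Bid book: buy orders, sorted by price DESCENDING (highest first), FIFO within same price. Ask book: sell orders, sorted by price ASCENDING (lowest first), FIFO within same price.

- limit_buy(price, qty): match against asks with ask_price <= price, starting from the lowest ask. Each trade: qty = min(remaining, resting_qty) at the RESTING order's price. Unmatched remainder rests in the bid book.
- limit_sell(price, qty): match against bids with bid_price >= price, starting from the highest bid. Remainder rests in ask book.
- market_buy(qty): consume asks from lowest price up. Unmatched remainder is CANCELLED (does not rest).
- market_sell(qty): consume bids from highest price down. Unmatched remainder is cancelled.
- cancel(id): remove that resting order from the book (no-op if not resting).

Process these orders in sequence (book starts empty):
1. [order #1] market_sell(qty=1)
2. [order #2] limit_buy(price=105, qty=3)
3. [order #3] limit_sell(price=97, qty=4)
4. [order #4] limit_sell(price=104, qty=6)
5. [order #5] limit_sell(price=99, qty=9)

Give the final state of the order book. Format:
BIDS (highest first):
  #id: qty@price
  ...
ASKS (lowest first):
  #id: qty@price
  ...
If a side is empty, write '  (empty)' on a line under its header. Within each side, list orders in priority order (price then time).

After op 1 [order #1] market_sell(qty=1): fills=none; bids=[-] asks=[-]
After op 2 [order #2] limit_buy(price=105, qty=3): fills=none; bids=[#2:3@105] asks=[-]
After op 3 [order #3] limit_sell(price=97, qty=4): fills=#2x#3:3@105; bids=[-] asks=[#3:1@97]
After op 4 [order #4] limit_sell(price=104, qty=6): fills=none; bids=[-] asks=[#3:1@97 #4:6@104]
After op 5 [order #5] limit_sell(price=99, qty=9): fills=none; bids=[-] asks=[#3:1@97 #5:9@99 #4:6@104]

Answer: BIDS (highest first):
  (empty)
ASKS (lowest first):
  #3: 1@97
  #5: 9@99
  #4: 6@104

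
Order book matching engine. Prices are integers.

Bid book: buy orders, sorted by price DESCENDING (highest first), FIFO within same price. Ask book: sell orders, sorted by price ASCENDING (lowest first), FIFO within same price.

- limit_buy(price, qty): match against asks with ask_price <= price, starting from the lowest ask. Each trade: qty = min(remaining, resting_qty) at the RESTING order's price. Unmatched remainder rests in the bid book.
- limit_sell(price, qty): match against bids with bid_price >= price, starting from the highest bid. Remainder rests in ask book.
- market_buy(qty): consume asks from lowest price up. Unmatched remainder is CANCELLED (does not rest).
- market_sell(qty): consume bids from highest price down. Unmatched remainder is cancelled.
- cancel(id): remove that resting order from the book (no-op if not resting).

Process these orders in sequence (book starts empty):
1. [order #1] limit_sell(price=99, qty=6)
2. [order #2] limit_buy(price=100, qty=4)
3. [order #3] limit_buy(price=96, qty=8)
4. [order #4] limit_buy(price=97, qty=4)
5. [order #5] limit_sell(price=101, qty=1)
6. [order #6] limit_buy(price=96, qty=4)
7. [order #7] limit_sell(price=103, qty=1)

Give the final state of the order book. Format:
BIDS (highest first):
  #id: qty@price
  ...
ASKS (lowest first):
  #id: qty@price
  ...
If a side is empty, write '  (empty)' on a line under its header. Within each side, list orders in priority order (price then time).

After op 1 [order #1] limit_sell(price=99, qty=6): fills=none; bids=[-] asks=[#1:6@99]
After op 2 [order #2] limit_buy(price=100, qty=4): fills=#2x#1:4@99; bids=[-] asks=[#1:2@99]
After op 3 [order #3] limit_buy(price=96, qty=8): fills=none; bids=[#3:8@96] asks=[#1:2@99]
After op 4 [order #4] limit_buy(price=97, qty=4): fills=none; bids=[#4:4@97 #3:8@96] asks=[#1:2@99]
After op 5 [order #5] limit_sell(price=101, qty=1): fills=none; bids=[#4:4@97 #3:8@96] asks=[#1:2@99 #5:1@101]
After op 6 [order #6] limit_buy(price=96, qty=4): fills=none; bids=[#4:4@97 #3:8@96 #6:4@96] asks=[#1:2@99 #5:1@101]
After op 7 [order #7] limit_sell(price=103, qty=1): fills=none; bids=[#4:4@97 #3:8@96 #6:4@96] asks=[#1:2@99 #5:1@101 #7:1@103]

Answer: BIDS (highest first):
  #4: 4@97
  #3: 8@96
  #6: 4@96
ASKS (lowest first):
  #1: 2@99
  #5: 1@101
  #7: 1@103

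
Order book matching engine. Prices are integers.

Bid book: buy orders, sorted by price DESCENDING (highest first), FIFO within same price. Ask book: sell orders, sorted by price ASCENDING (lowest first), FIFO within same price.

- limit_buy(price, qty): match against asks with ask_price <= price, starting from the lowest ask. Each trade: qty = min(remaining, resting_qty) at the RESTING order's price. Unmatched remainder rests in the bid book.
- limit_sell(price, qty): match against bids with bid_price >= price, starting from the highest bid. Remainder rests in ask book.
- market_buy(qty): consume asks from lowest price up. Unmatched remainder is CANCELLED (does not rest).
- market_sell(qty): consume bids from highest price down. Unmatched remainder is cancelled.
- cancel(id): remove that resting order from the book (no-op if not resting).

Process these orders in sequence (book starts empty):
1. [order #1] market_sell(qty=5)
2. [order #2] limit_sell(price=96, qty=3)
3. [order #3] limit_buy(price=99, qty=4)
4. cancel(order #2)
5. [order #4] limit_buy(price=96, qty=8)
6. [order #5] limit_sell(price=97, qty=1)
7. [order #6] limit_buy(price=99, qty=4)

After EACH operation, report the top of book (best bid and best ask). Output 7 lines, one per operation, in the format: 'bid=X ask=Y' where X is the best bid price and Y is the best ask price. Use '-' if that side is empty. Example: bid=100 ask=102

Answer: bid=- ask=-
bid=- ask=96
bid=99 ask=-
bid=99 ask=-
bid=99 ask=-
bid=96 ask=-
bid=99 ask=-

Derivation:
After op 1 [order #1] market_sell(qty=5): fills=none; bids=[-] asks=[-]
After op 2 [order #2] limit_sell(price=96, qty=3): fills=none; bids=[-] asks=[#2:3@96]
After op 3 [order #3] limit_buy(price=99, qty=4): fills=#3x#2:3@96; bids=[#3:1@99] asks=[-]
After op 4 cancel(order #2): fills=none; bids=[#3:1@99] asks=[-]
After op 5 [order #4] limit_buy(price=96, qty=8): fills=none; bids=[#3:1@99 #4:8@96] asks=[-]
After op 6 [order #5] limit_sell(price=97, qty=1): fills=#3x#5:1@99; bids=[#4:8@96] asks=[-]
After op 7 [order #6] limit_buy(price=99, qty=4): fills=none; bids=[#6:4@99 #4:8@96] asks=[-]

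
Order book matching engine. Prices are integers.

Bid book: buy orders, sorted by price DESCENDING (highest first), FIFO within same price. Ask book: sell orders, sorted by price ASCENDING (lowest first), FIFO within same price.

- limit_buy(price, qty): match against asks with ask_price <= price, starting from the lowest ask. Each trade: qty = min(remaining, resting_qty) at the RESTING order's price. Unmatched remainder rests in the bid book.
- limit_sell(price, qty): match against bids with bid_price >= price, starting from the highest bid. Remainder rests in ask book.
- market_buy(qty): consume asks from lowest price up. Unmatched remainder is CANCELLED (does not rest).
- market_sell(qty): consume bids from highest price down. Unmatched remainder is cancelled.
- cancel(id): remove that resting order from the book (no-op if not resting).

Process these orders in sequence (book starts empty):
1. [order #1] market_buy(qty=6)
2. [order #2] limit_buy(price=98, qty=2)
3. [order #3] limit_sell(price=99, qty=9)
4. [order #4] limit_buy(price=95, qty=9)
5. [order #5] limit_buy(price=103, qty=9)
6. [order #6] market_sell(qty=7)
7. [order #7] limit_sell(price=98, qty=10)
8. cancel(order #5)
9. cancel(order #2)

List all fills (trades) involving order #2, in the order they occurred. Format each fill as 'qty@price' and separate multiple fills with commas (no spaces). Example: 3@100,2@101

Answer: 2@98

Derivation:
After op 1 [order #1] market_buy(qty=6): fills=none; bids=[-] asks=[-]
After op 2 [order #2] limit_buy(price=98, qty=2): fills=none; bids=[#2:2@98] asks=[-]
After op 3 [order #3] limit_sell(price=99, qty=9): fills=none; bids=[#2:2@98] asks=[#3:9@99]
After op 4 [order #4] limit_buy(price=95, qty=9): fills=none; bids=[#2:2@98 #4:9@95] asks=[#3:9@99]
After op 5 [order #5] limit_buy(price=103, qty=9): fills=#5x#3:9@99; bids=[#2:2@98 #4:9@95] asks=[-]
After op 6 [order #6] market_sell(qty=7): fills=#2x#6:2@98 #4x#6:5@95; bids=[#4:4@95] asks=[-]
After op 7 [order #7] limit_sell(price=98, qty=10): fills=none; bids=[#4:4@95] asks=[#7:10@98]
After op 8 cancel(order #5): fills=none; bids=[#4:4@95] asks=[#7:10@98]
After op 9 cancel(order #2): fills=none; bids=[#4:4@95] asks=[#7:10@98]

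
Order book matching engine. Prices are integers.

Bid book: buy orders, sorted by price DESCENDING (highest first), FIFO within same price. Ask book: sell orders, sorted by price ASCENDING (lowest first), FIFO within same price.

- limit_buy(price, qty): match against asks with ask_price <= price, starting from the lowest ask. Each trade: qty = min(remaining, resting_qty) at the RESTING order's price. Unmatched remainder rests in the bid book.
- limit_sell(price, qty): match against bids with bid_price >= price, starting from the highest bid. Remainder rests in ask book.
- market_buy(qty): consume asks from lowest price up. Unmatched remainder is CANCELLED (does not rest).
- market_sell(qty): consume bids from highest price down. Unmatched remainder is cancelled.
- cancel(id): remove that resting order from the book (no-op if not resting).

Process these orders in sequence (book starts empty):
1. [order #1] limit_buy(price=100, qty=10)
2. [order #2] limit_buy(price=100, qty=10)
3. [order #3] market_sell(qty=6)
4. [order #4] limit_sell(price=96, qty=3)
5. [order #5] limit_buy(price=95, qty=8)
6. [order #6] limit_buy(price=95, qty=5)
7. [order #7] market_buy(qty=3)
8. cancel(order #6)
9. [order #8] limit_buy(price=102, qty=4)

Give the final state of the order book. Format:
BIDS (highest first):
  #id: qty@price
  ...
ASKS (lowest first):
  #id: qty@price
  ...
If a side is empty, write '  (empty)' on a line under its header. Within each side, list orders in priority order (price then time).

After op 1 [order #1] limit_buy(price=100, qty=10): fills=none; bids=[#1:10@100] asks=[-]
After op 2 [order #2] limit_buy(price=100, qty=10): fills=none; bids=[#1:10@100 #2:10@100] asks=[-]
After op 3 [order #3] market_sell(qty=6): fills=#1x#3:6@100; bids=[#1:4@100 #2:10@100] asks=[-]
After op 4 [order #4] limit_sell(price=96, qty=3): fills=#1x#4:3@100; bids=[#1:1@100 #2:10@100] asks=[-]
After op 5 [order #5] limit_buy(price=95, qty=8): fills=none; bids=[#1:1@100 #2:10@100 #5:8@95] asks=[-]
After op 6 [order #6] limit_buy(price=95, qty=5): fills=none; bids=[#1:1@100 #2:10@100 #5:8@95 #6:5@95] asks=[-]
After op 7 [order #7] market_buy(qty=3): fills=none; bids=[#1:1@100 #2:10@100 #5:8@95 #6:5@95] asks=[-]
After op 8 cancel(order #6): fills=none; bids=[#1:1@100 #2:10@100 #5:8@95] asks=[-]
After op 9 [order #8] limit_buy(price=102, qty=4): fills=none; bids=[#8:4@102 #1:1@100 #2:10@100 #5:8@95] asks=[-]

Answer: BIDS (highest first):
  #8: 4@102
  #1: 1@100
  #2: 10@100
  #5: 8@95
ASKS (lowest first):
  (empty)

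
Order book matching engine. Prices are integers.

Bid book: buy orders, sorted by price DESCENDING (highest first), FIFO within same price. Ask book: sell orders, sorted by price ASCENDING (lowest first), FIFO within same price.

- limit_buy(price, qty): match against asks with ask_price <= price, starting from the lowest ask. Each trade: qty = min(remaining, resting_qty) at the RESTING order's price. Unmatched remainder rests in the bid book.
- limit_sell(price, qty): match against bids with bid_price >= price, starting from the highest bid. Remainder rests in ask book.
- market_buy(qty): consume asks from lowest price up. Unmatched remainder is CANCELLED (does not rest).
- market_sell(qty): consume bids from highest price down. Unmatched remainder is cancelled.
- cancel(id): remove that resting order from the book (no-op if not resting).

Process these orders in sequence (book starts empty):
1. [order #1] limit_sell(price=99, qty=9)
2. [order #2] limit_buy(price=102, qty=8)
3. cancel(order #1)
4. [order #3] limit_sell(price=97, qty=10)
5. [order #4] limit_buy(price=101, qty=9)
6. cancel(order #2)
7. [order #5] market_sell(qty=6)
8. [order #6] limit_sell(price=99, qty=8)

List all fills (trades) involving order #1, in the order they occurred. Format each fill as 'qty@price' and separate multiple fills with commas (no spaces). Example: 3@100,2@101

Answer: 8@99

Derivation:
After op 1 [order #1] limit_sell(price=99, qty=9): fills=none; bids=[-] asks=[#1:9@99]
After op 2 [order #2] limit_buy(price=102, qty=8): fills=#2x#1:8@99; bids=[-] asks=[#1:1@99]
After op 3 cancel(order #1): fills=none; bids=[-] asks=[-]
After op 4 [order #3] limit_sell(price=97, qty=10): fills=none; bids=[-] asks=[#3:10@97]
After op 5 [order #4] limit_buy(price=101, qty=9): fills=#4x#3:9@97; bids=[-] asks=[#3:1@97]
After op 6 cancel(order #2): fills=none; bids=[-] asks=[#3:1@97]
After op 7 [order #5] market_sell(qty=6): fills=none; bids=[-] asks=[#3:1@97]
After op 8 [order #6] limit_sell(price=99, qty=8): fills=none; bids=[-] asks=[#3:1@97 #6:8@99]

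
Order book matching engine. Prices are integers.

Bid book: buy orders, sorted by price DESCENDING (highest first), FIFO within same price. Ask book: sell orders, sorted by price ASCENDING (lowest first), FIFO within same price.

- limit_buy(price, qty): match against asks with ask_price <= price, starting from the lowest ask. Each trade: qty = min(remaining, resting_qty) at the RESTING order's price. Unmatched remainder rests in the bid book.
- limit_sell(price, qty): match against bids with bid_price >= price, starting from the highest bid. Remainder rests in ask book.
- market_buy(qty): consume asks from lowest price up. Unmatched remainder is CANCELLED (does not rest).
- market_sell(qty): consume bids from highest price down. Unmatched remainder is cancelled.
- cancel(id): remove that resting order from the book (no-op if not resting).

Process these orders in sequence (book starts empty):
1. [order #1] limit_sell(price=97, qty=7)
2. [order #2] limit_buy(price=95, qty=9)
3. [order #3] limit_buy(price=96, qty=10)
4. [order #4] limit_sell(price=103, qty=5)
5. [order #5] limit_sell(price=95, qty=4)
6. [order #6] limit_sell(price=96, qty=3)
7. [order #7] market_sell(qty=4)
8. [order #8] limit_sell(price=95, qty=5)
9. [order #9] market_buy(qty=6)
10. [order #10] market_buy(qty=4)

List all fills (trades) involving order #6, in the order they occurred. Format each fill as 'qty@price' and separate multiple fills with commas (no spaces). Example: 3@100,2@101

Answer: 3@96

Derivation:
After op 1 [order #1] limit_sell(price=97, qty=7): fills=none; bids=[-] asks=[#1:7@97]
After op 2 [order #2] limit_buy(price=95, qty=9): fills=none; bids=[#2:9@95] asks=[#1:7@97]
After op 3 [order #3] limit_buy(price=96, qty=10): fills=none; bids=[#3:10@96 #2:9@95] asks=[#1:7@97]
After op 4 [order #4] limit_sell(price=103, qty=5): fills=none; bids=[#3:10@96 #2:9@95] asks=[#1:7@97 #4:5@103]
After op 5 [order #5] limit_sell(price=95, qty=4): fills=#3x#5:4@96; bids=[#3:6@96 #2:9@95] asks=[#1:7@97 #4:5@103]
After op 6 [order #6] limit_sell(price=96, qty=3): fills=#3x#6:3@96; bids=[#3:3@96 #2:9@95] asks=[#1:7@97 #4:5@103]
After op 7 [order #7] market_sell(qty=4): fills=#3x#7:3@96 #2x#7:1@95; bids=[#2:8@95] asks=[#1:7@97 #4:5@103]
After op 8 [order #8] limit_sell(price=95, qty=5): fills=#2x#8:5@95; bids=[#2:3@95] asks=[#1:7@97 #4:5@103]
After op 9 [order #9] market_buy(qty=6): fills=#9x#1:6@97; bids=[#2:3@95] asks=[#1:1@97 #4:5@103]
After op 10 [order #10] market_buy(qty=4): fills=#10x#1:1@97 #10x#4:3@103; bids=[#2:3@95] asks=[#4:2@103]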